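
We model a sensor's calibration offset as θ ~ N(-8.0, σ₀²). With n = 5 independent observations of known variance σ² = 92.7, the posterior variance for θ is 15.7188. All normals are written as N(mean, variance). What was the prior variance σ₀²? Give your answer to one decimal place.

For the Normal–Normal model with known σ², precisions add: τ_n = τ₀ + n/σ².
So 1/σ₀² = 1/15.7188 − 5/92.7 = 0.063618 − 0.053937 = 0.009681.
Hence σ₀² = 1/0.009681 ≈ 103.3.

σ₀² = 103.3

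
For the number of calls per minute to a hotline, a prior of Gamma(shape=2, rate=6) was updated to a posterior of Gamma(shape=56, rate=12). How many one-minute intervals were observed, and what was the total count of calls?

Gamma–Poisson conjugacy: posterior shape = α + Σxᵢ, posterior rate = β + n.
Matching: Σxᵢ = 56 − 2 = 54 and n = 12 − 6 = 6.

n = 6 one-minute intervals with total 54 calls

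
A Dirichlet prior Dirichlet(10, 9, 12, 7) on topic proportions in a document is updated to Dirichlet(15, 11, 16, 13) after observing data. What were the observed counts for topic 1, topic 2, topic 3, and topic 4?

For a Dirichlet(α) prior with multinomial counts c, the posterior is Dirichlet(α + c) componentwise.
Counts are posterior − prior componentwise: 15−10=5, 11−9=2, 16−12=4, 13−7=6.

counts (5, 2, 4, 6)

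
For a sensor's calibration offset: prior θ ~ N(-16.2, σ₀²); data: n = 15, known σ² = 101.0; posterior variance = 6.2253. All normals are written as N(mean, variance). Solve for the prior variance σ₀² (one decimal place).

σ₀² = 82.5

Posterior precision equals prior precision plus data precision: 1/σ_n² = 1/σ₀² + n/σ².
So 1/σ₀² = 1/6.2253 − 15/101.0 = 0.160635 − 0.148515 = 0.012120.
Hence σ₀² = 1/0.012120 ≈ 82.5.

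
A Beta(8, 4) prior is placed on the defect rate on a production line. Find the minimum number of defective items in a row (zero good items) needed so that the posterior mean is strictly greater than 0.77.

k = 6

After k defective items and 0 good items the posterior is Beta(8+k, 4), with mean (8+k)/(8+4+k).
Set (8+k)/(12+k) > 0.77 and solve: k > (0.77·12 − 8)/(1 − 0.77) = 5.391.
The smallest integer exceeding 5.391 is 6, and checking k=6: (14)/(18) = 0.7778 > 0.77.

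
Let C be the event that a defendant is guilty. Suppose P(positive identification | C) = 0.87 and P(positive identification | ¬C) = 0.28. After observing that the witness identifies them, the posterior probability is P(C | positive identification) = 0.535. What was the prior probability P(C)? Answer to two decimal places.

P(C) = 0.27

Bayes' rule in odds form gives O(C|E) = O(C)·[P(E|C)/P(E|¬C)], hence O(C) = O(C|E)/LR.
Posterior odds = 0.535/(1−0.535) = 1.1505. LR = 0.87/0.28 = 3.1071.
Prior odds = 1.1505/3.1071 = 0.3703, so P(C) = 0.3703/(1+0.3703) ≈ 0.27.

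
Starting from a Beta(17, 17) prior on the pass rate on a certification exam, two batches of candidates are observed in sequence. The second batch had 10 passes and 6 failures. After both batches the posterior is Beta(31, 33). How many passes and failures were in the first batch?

Sequential conjugate updates are equivalent to a single update on the pooled data, so total successes = posterior α − prior α and total failures = posterior β − prior β.
Total across both batches: 31−17=14 passes, 33−17=16 failures.
Subtract the second batch: 14−10=4 passes and 16−6=10 failures.

4 passes and 10 failures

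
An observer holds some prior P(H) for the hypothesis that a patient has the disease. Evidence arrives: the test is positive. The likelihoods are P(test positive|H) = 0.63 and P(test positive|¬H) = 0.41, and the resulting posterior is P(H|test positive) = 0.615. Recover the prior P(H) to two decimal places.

Bayes' rule in odds form gives O(H|E) = O(H)·[P(E|H)/P(E|¬H)], hence O(H) = O(H|E)/LR.
Posterior odds = 0.615/(1−0.615) = 1.5974. LR = 0.63/0.41 = 1.5366.
Prior odds = 1.5974/1.5366 = 1.0396, so P(H) = 1.0396/(1+1.0396) ≈ 0.51.

P(H) = 0.51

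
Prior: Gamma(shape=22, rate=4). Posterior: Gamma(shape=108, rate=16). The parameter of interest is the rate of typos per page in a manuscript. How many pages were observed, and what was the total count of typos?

A Gamma(α, β) prior (rate parametrization) on a Poisson rate with n observations summing to S gives posterior Gamma(α+S, β+n).
Matching: Σxᵢ = 108 − 22 = 86 and n = 16 − 4 = 12.

n = 12 pages with total 86 typos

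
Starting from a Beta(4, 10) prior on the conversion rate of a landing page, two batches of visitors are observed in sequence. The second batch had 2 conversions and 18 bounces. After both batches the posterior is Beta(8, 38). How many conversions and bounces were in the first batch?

2 conversions and 10 bounces

Because Beta–binomial updating is additive in the counts, the combined data contributed (α_post−α_prior, β_post−β_prior) successes and failures.
Total across both batches: 8−4=4 conversions, 38−10=28 bounces.
Subtract the second batch: 4−2=2 conversions and 28−18=10 bounces.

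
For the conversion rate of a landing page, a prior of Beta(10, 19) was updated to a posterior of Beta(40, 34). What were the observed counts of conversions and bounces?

30 conversions and 15 bounces

Under Beta–binomial conjugacy the posterior parameters are (α+s, β+f).
So s = 40 − 10 = 30 and f = 34 − 19 = 15.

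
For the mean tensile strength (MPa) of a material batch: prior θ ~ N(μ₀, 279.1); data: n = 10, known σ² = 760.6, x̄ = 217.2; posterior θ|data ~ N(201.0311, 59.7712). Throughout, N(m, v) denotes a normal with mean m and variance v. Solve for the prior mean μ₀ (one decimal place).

μ₀ = 141.7

With known observation variance, the Normal–Normal posterior has precision τ_n = τ₀ + n/σ² and mean μ_n = (τ₀μ₀ + (n/σ²)x̄)/τ_n.
Here τ₀ = 1/279.1 = 0.003583 and τ_data = 10/760.6 = 0.013148, so τ_n = 0.016731.
Rearranging for μ₀: μ₀ = (μ_n·τ_n − τ_data·x̄)/τ₀ = (201.0311·0.016731 − 0.013148·217.2) / 0.003583 = 0.507706/0.003583 ≈ 141.7.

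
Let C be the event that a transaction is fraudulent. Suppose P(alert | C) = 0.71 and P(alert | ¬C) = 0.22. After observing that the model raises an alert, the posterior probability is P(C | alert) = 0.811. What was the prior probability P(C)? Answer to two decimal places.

Bayes' rule in odds form gives O(C|E) = O(C)·[P(E|C)/P(E|¬C)], hence O(C) = O(C|E)/LR.
Posterior odds = 0.811/(1−0.811) = 4.2910. LR = 0.71/0.22 = 3.2273.
Prior odds = 4.2910/3.2273 = 1.3296, so P(C) = 1.3296/(1+1.3296) ≈ 0.57.

P(C) = 0.57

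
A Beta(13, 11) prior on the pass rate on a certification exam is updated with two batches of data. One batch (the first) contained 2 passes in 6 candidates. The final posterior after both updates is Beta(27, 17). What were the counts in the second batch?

12 passes and 2 failures

Sequential conjugate updates are equivalent to a single update on the pooled data, so total successes = posterior α − prior α and total failures = posterior β − prior β.
Total across both batches: 27−13=14 passes, 17−11=6 failures.
Subtract the first batch: 14−2=12 passes and 6−4=2 failures.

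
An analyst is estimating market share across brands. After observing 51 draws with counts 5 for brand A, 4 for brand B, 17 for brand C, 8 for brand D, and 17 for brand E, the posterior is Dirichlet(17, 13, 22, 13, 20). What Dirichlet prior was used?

For a Dirichlet(α) prior with multinomial counts c, the posterior is Dirichlet(α + c) componentwise.
Subtract each count from the matching posterior parameter: 17−5=12, 13−4=9, 22−17=5, 13−8=5, 20−17=3.

Dirichlet(12, 9, 5, 5, 3)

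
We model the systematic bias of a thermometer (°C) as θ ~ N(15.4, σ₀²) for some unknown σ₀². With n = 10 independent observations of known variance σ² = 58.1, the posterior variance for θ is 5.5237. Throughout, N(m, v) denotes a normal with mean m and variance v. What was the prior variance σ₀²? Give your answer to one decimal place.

Posterior precision equals prior precision plus data precision: 1/σ_n² = 1/σ₀² + n/σ².
So 1/σ₀² = 1/5.5237 − 10/58.1 = 0.181038 − 0.172117 = 0.008921.
Hence σ₀² = 1/0.008921 ≈ 112.1.

σ₀² = 112.1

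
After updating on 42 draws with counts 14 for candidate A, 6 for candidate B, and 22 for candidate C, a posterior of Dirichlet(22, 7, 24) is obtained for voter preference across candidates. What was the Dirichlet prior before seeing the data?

Dirichlet(8, 1, 2)

For a Dirichlet(α) prior with multinomial counts c, the posterior is Dirichlet(α + c) componentwise.
Subtract each count from the matching posterior parameter: 22−14=8, 7−6=1, 24−22=2.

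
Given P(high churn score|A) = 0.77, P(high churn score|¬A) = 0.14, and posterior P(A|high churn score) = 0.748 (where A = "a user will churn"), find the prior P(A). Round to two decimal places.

P(A) = 0.35

In odds form, posterior odds = prior odds × likelihood ratio, so prior odds = posterior odds ÷ LR.
Posterior odds = 0.748/(1−0.748) = 2.9683. LR = 0.77/0.14 = 5.5000.
Prior odds = 2.9683/5.5000 = 0.5397, so P(A) = 0.5397/(1+0.5397) ≈ 0.35.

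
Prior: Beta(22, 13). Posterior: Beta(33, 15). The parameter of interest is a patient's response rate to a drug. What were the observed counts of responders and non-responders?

11 responders and 2 non-responders

Under Beta–binomial conjugacy the posterior parameters are (a+s, b+f).
Match parameters: s=33−22=11, f=15−13=2.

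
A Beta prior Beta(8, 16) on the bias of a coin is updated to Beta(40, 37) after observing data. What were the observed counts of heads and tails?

32 heads and 21 tails

Under Beta–binomial conjugacy the posterior parameters are (a+s, b+f).
So s = 40 − 8 = 32 and f = 37 − 16 = 21.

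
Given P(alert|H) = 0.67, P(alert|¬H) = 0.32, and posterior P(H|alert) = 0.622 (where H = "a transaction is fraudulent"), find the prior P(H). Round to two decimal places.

P(H) = 0.44

In odds form, posterior odds = prior odds × likelihood ratio, so prior odds = posterior odds ÷ LR.
Posterior odds = 0.622/(1−0.622) = 1.6455. LR = 0.67/0.32 = 2.0938.
Prior odds = 1.6455/2.0938 = 0.7859, so P(H) = 0.7859/(1+0.7859) ≈ 0.44.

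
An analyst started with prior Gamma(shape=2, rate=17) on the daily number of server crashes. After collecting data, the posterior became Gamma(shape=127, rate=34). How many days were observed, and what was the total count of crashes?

A Gamma(α, β) prior (rate parametrization) on a Poisson rate with n observations summing to S gives posterior Gamma(α+S, β+n).
Matching: Σxᵢ = 127 − 2 = 125 and n = 34 − 17 = 17.

n = 17 days with total 125 crashes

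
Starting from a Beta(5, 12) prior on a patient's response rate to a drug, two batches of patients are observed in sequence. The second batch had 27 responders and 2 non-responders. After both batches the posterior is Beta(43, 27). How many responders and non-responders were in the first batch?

11 responders and 13 non-responders

Sequential conjugate updates are equivalent to a single update on the pooled data, so total successes = posterior α − prior α and total failures = posterior β − prior β.
Total across both batches: 43−5=38 responders, 27−12=15 non-responders.
Subtract the second batch: 38−27=11 responders and 15−2=13 non-responders.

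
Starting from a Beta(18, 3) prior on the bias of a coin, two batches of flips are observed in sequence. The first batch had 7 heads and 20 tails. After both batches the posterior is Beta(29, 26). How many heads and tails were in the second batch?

Because Beta–binomial updating is additive in the counts, the combined data contributed (α_post−α_prior, β_post−β_prior) successes and failures.
Total across both batches: 29−18=11 heads, 26−3=23 tails.
Subtract the first batch: 11−7=4 heads and 23−20=3 tails.

4 heads and 3 tails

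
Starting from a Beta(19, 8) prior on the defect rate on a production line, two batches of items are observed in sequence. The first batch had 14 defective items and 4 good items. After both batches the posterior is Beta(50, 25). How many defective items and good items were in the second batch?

Because Beta–binomial updating is additive in the counts, the combined data contributed (α_post−α_prior, β_post−β_prior) successes and failures.
Total across both batches: 50−19=31 defective items, 25−8=17 good items.
Subtract the first batch: 31−14=17 defective items and 17−4=13 good items.

17 defective items and 13 good items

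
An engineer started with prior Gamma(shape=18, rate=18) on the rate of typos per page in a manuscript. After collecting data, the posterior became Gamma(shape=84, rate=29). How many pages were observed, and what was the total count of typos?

n = 11 pages with total 66 typos

A Gamma(α, β) prior (rate parametrization) on a Poisson rate with n observations summing to S gives posterior Gamma(α+S, β+n).
Matching: Σxᵢ = 84 − 18 = 66 and n = 29 − 18 = 11.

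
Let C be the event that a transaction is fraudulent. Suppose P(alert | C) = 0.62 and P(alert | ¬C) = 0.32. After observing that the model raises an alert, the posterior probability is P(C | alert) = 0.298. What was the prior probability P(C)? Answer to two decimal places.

In odds form, posterior odds = prior odds × likelihood ratio, so prior odds = posterior odds ÷ LR.
Posterior odds = 0.298/(1−0.298) = 0.4245. LR = 0.62/0.32 = 1.9375.
Prior odds = 0.4245/1.9375 = 0.2191, so P(C) = 0.2191/(1+0.2191) ≈ 0.18.

P(C) = 0.18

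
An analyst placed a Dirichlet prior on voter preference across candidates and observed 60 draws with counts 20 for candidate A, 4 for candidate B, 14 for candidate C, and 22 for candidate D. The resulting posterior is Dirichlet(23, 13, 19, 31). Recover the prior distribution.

Dirichlet(3, 9, 5, 9)

For a Dirichlet(α) prior with multinomial counts c, the posterior is Dirichlet(α + c) componentwise.
Subtract each count from the matching posterior parameter: 23−20=3, 13−4=9, 19−14=5, 31−22=9.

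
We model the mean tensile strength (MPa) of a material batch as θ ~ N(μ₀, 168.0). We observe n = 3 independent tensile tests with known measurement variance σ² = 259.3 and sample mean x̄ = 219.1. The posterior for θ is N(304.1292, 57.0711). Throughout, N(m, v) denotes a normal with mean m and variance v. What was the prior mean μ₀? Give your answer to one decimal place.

The posterior mean is a precision-weighted average: μ_n = (τ₀μ₀ + τ_data·x̄)/(τ₀+τ_data), with τ₀=1/σ₀² and τ_data=n/σ².
Here τ₀ = 1/168.0 = 0.005952 and τ_data = 3/259.3 = 0.011570, so τ_n = 0.017522.
Rearranging for μ₀: μ₀ = (μ_n·τ_n − τ_data·x̄)/τ₀ = (304.1292·0.017522 − 0.011570·219.1) / 0.005952 = 2.793965/0.005952 ≈ 469.4.

μ₀ = 469.4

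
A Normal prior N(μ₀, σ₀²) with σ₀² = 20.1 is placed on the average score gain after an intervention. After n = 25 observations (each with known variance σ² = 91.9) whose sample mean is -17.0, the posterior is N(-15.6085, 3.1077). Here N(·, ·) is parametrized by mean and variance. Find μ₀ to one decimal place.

With known observation variance, the Normal–Normal posterior has precision τ_n = τ₀ + n/σ² and mean μ_n = (τ₀μ₀ + (n/σ²)x̄)/τ_n.
Here τ₀ = 1/20.1 = 0.049751 and τ_data = 25/91.9 = 0.272035, so τ_n = 0.321786.
Rearranging for μ₀: μ₀ = (μ_n·τ_n − τ_data·x̄)/τ₀ = (-15.6085·0.321786 − 0.272035·-17.0) / 0.049751 = -0.398002/0.049751 ≈ -8.0.

μ₀ = -8.0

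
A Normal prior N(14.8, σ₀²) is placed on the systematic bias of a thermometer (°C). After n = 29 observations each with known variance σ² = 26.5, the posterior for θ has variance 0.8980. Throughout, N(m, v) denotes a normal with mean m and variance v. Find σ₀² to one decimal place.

σ₀² = 52.0

Posterior precision equals prior precision plus data precision: 1/σ_n² = 1/σ₀² + n/σ².
So 1/σ₀² = 1/0.8980 − 29/26.5 = 1.113586 − 1.094340 = 0.019246.
Hence σ₀² = 1/0.019246 ≈ 52.0.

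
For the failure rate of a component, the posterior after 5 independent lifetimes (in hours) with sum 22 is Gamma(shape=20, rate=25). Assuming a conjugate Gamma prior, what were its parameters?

For an exponential likelihood with a Gamma(α, β) prior on the rate, n observations with total T give posterior Gamma(α+n, β+T).
So α = 20 − 5 = 15 and β = 25 − 22 = 3.

Gamma(shape=15, rate=3)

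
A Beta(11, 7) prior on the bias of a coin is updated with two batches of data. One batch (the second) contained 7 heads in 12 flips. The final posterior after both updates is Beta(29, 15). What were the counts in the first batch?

Because Beta–binomial updating is additive in the counts, the combined data contributed (α_post−α_prior, β_post−β_prior) successes and failures.
Total across both batches: 29−11=18 heads, 15−7=8 tails.
Subtract the second batch: 18−7=11 heads and 8−5=3 tails.

11 heads and 3 tails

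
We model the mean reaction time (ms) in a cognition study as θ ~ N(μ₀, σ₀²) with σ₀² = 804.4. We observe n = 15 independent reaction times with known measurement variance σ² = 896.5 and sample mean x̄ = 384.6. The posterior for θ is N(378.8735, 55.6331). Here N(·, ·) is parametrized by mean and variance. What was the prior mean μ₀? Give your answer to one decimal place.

μ₀ = 301.8

The posterior mean is a precision-weighted average: μ_n = (τ₀μ₀ + τ_data·x̄)/(τ₀+τ_data), with τ₀=1/σ₀² and τ_data=n/σ².
Here τ₀ = 1/804.4 = 0.001243 and τ_data = 15/896.5 = 0.016732, so τ_n = 0.017975.
Rearranging for μ₀: μ₀ = (μ_n·τ_n − τ_data·x̄)/τ₀ = (378.8735·0.017975 − 0.016732·384.6) / 0.001243 = 0.375124/0.001243 ≈ 301.8.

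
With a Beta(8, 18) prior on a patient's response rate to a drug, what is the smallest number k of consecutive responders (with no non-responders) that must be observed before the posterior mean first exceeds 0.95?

After k responders and 0 non-responders the posterior is Beta(8+k, 18), with mean (8+k)/(8+18+k).
Set (8+k)/(26+k) > 0.95 and solve: k > (0.95·26 − 8)/(1 − 0.95) = 334.000.
The smallest integer exceeding 334.000 is 335.

k = 335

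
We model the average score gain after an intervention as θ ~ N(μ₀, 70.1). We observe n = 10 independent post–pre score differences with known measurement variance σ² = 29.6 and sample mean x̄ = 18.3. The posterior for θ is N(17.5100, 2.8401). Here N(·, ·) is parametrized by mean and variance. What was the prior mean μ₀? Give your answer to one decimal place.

The posterior mean is a precision-weighted average: μ_n = (τ₀μ₀ + τ_data·x̄)/(τ₀+τ_data), with τ₀=1/σ₀² and τ_data=n/σ².
Here τ₀ = 1/70.1 = 0.014265 and τ_data = 10/29.6 = 0.337838, so τ_n = 0.352103.
Rearranging for μ₀: μ₀ = (μ_n·τ_n − τ_data·x̄)/τ₀ = (17.5100·0.352103 − 0.337838·18.3) / 0.014265 = -0.017112/0.014265 ≈ -1.2.

μ₀ = -1.2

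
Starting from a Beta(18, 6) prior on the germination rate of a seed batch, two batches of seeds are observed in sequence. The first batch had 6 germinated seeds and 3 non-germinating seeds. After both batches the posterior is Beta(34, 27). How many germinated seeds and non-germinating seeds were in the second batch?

10 germinated seeds and 18 non-germinating seeds

Because Beta–binomial updating is additive in the counts, the combined data contributed (α_post−α_prior, β_post−β_prior) successes and failures.
Total across both batches: 34−18=16 germinated seeds, 27−6=21 non-germinating seeds.
Subtract the first batch: 16−6=10 germinated seeds and 21−3=18 non-germinating seeds.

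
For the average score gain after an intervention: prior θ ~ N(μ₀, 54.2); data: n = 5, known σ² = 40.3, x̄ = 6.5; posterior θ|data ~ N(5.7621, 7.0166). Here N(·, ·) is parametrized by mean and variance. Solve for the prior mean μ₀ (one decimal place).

μ₀ = 0.8

With known observation variance, the Normal–Normal posterior has precision τ_n = τ₀ + n/σ² and mean μ_n = (τ₀μ₀ + (n/σ²)x̄)/τ_n.
Here τ₀ = 1/54.2 = 0.018450 and τ_data = 5/40.3 = 0.124069, so τ_n = 0.142519.
Rearranging for μ₀: μ₀ = (μ_n·τ_n − τ_data·x̄)/τ₀ = (5.7621·0.142519 − 0.124069·6.5) / 0.018450 = 0.014760/0.018450 ≈ 0.8.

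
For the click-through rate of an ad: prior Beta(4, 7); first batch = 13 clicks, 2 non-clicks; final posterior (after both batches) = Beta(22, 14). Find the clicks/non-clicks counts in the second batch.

Because Beta–binomial updating is additive in the counts, the combined data contributed (α_post−α_prior, β_post−β_prior) successes and failures.
Total across both batches: 22−4=18 clicks, 14−7=7 non-clicks.
Subtract the first batch: 18−13=5 clicks and 7−2=5 non-clicks.

5 clicks and 5 non-clicks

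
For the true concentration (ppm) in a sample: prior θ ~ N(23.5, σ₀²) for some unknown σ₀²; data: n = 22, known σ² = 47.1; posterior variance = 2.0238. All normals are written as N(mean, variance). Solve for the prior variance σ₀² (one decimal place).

Posterior precision equals prior precision plus data precision: 1/σ_n² = 1/σ₀² + n/σ².
So 1/σ₀² = 1/2.0238 − 22/47.1 = 0.494120 − 0.467091 = 0.027029.
Hence σ₀² = 1/0.027029 ≈ 37.0.

σ₀² = 37.0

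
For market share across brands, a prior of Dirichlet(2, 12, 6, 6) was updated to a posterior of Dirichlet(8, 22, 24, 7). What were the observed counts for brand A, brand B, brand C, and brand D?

counts (6, 10, 18, 1)

For a Dirichlet(α) prior with multinomial counts c, the posterior is Dirichlet(α + c) componentwise.
Counts are posterior − prior componentwise: 8−2=6, 22−12=10, 24−6=18, 7−6=1.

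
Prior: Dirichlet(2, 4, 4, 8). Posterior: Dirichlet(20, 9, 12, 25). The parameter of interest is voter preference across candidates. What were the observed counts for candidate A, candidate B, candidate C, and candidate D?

counts (18, 5, 8, 17)

For a Dirichlet(α) prior with multinomial counts c, the posterior is Dirichlet(α + c) componentwise.
Counts are posterior − prior componentwise: 20−2=18, 9−4=5, 12−4=8, 25−8=17.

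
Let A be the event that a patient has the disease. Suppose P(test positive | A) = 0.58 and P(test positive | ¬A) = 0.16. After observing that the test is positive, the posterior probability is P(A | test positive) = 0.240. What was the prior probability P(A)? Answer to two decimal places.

P(A) = 0.08

Bayes' rule in odds form gives O(A|E) = O(A)·[P(E|A)/P(E|¬A)], hence O(A) = O(A|E)/LR.
Posterior odds = 0.240/(1−0.240) = 0.3158. LR = 0.58/0.16 = 3.6250.
Prior odds = 0.3158/3.6250 = 0.0871, so P(A) = 0.0871/(1+0.0871) ≈ 0.08.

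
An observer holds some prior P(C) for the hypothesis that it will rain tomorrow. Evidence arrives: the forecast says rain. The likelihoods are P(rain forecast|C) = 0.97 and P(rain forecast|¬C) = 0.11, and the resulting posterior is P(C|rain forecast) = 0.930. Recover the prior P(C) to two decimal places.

P(C) = 0.60

Bayes' rule in odds form gives O(C|E) = O(C)·[P(E|C)/P(E|¬C)], hence O(C) = O(C|E)/LR.
Posterior odds = 0.930/(1−0.930) = 13.2857. LR = 0.97/0.11 = 8.8182.
Prior odds = 13.2857/8.8182 = 1.5066, so P(C) = 1.5066/(1+1.5066) ≈ 0.60.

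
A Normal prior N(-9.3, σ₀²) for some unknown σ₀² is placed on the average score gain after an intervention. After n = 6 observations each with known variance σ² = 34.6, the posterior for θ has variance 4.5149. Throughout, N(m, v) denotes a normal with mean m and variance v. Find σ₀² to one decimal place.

σ₀² = 20.8

For the Normal–Normal model with known σ², precisions add: τ_n = τ₀ + n/σ².
So 1/σ₀² = 1/4.5149 − 6/34.6 = 0.221489 − 0.173410 = 0.048079.
Hence σ₀² = 1/0.048079 ≈ 20.8.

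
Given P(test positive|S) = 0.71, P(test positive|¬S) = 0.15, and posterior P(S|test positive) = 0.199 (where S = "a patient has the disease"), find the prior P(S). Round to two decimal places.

Bayes' rule in odds form gives O(S|E) = O(S)·[P(E|S)/P(E|¬S)], hence O(S) = O(S|E)/LR.
Posterior odds = 0.199/(1−0.199) = 0.2484. LR = 0.71/0.15 = 4.7333.
Prior odds = 0.2484/4.7333 = 0.0525, so P(S) = 0.0525/(1+0.0525) ≈ 0.05.

P(S) = 0.05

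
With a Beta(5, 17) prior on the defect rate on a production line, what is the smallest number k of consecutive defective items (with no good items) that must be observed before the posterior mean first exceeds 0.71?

k = 37

After k defective items and 0 good items the posterior is Beta(5+k, 17), with mean (5+k)/(5+17+k).
Set (5+k)/(22+k) > 0.71 and solve: k > (0.71·22 − 5)/(1 − 0.71) = 36.621.
The smallest integer exceeding 36.621 is 37, and checking k=37: (42)/(59) = 0.7119 > 0.71.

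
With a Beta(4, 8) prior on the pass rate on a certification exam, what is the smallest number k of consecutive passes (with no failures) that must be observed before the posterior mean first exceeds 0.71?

After k passes and 0 failures the posterior is Beta(4+k, 8), with mean (4+k)/(4+8+k).
Set (4+k)/(12+k) > 0.71 and solve: k > (0.71·12 − 4)/(1 − 0.71) = 15.586.
The smallest integer exceeding 15.586 is 16.

k = 16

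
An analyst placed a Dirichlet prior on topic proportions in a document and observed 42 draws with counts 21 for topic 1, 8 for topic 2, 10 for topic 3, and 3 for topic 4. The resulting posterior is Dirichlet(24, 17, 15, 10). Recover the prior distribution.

Dirichlet(3, 9, 5, 7)

For a Dirichlet(α) prior with multinomial counts c, the posterior is Dirichlet(α + c) componentwise.
Subtract each count from the matching posterior parameter: 24−21=3, 17−8=9, 15−10=5, 10−3=7.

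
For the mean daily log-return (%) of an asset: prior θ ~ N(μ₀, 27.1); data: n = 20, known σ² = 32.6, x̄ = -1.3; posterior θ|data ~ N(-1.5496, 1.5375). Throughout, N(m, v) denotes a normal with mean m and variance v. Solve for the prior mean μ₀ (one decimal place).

μ₀ = -5.7

The posterior mean is a precision-weighted average: μ_n = (τ₀μ₀ + τ_data·x̄)/(τ₀+τ_data), with τ₀=1/σ₀² and τ_data=n/σ².
Here τ₀ = 1/27.1 = 0.036900 and τ_data = 20/32.6 = 0.613497, so τ_n = 0.650397.
Rearranging for μ₀: μ₀ = (μ_n·τ_n − τ_data·x̄)/τ₀ = (-1.5496·0.650397 − 0.613497·-1.3) / 0.036900 = -0.210309/0.036900 ≈ -5.7.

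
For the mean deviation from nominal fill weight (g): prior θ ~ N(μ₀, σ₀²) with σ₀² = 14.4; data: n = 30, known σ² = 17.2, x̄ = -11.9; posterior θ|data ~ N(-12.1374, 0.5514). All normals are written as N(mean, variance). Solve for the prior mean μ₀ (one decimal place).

μ₀ = -18.1

The posterior mean is a precision-weighted average: μ_n = (τ₀μ₀ + τ_data·x̄)/(τ₀+τ_data), with τ₀=1/σ₀² and τ_data=n/σ².
Here τ₀ = 1/14.4 = 0.069444 and τ_data = 30/17.2 = 1.744186, so τ_n = 1.813630.
Rearranging for μ₀: μ₀ = (μ_n·τ_n − τ_data·x̄)/τ₀ = (-12.1374·1.813630 − 1.744186·-11.9) / 0.069444 = -1.256939/0.069444 ≈ -18.1.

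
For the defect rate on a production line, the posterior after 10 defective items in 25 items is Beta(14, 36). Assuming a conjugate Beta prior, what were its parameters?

Beta is conjugate to the binomial likelihood: posterior = Beta(a+s, b+f).
So a = 14 − 10 = 4 and b = 36 − 15 = 21.

Beta(4, 21)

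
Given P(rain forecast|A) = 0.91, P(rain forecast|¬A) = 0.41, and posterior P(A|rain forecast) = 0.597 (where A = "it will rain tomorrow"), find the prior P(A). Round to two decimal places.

Bayes' rule in odds form gives O(A|E) = O(A)·[P(E|A)/P(E|¬A)], hence O(A) = O(A|E)/LR.
Posterior odds = 0.597/(1−0.597) = 1.4814. LR = 0.91/0.41 = 2.2195.
Prior odds = 1.4814/2.2195 = 0.6674, so P(A) = 0.6674/(1+0.6674) ≈ 0.40.

P(A) = 0.40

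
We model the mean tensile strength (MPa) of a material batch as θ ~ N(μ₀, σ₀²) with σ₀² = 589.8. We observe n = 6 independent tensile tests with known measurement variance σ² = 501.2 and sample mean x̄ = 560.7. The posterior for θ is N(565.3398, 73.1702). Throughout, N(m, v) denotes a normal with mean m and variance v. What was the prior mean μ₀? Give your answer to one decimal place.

The posterior mean is a precision-weighted average: μ_n = (τ₀μ₀ + τ_data·x̄)/(τ₀+τ_data), with τ₀=1/σ₀² and τ_data=n/σ².
Here τ₀ = 1/589.8 = 0.001695 and τ_data = 6/501.2 = 0.011971, so τ_n = 0.013666.
Rearranging for μ₀: μ₀ = (μ_n·τ_n − τ_data·x̄)/τ₀ = (565.3398·0.013666 − 0.011971·560.7) / 0.001695 = 1.013794/0.001695 ≈ 598.1.

μ₀ = 598.1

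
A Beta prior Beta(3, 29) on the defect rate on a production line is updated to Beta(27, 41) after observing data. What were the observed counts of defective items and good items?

A Beta(α, β) prior with s successes and f failures in binomial data gives a Beta(α+s, β+f) posterior.
Match parameters: s=27−3=24, f=41−29=12.

24 defective items and 12 good items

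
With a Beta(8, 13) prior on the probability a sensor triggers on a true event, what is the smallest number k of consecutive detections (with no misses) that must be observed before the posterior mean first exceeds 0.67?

After k detections and 0 misses the posterior is Beta(8+k, 13), with mean (8+k)/(8+13+k).
Set (8+k)/(21+k) > 0.67 and solve: k > (0.67·21 − 8)/(1 − 0.67) = 18.394.
The smallest integer exceeding 18.394 is 19, and checking k=19: (27)/(40) = 0.6750 > 0.67.

k = 19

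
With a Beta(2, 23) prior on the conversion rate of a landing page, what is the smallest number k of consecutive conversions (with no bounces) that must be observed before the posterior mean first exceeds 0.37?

After k conversions and 0 bounces the posterior is Beta(2+k, 23), with mean (2+k)/(2+23+k).
Set (2+k)/(25+k) > 0.37 and solve: k > (0.37·25 − 2)/(1 − 0.37) = 11.508.
The smallest integer exceeding 11.508 is 12, and checking k=12: (14)/(37) = 0.3784 > 0.37.

k = 12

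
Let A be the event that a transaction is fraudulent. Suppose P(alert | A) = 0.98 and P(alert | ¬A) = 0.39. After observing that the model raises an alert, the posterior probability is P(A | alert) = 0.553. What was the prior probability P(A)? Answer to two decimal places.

P(A) = 0.33

Bayes' rule in odds form gives O(A|E) = O(A)·[P(E|A)/P(E|¬A)], hence O(A) = O(A|E)/LR.
Posterior odds = 0.553/(1−0.553) = 1.2371. LR = 0.98/0.39 = 2.5128.
Prior odds = 1.2371/2.5128 = 0.4923, so P(A) = 0.4923/(1+0.4923) ≈ 0.33.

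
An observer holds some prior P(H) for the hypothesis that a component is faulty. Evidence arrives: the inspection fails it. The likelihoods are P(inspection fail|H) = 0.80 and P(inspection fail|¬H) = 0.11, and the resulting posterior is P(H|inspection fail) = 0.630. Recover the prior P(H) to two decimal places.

In odds form, posterior odds = prior odds × likelihood ratio, so prior odds = posterior odds ÷ LR.
Posterior odds = 0.630/(1−0.630) = 1.7027. LR = 0.80/0.11 = 7.2727.
Prior odds = 1.7027/7.2727 = 0.2341, so P(H) = 0.2341/(1+0.2341) ≈ 0.19.

P(H) = 0.19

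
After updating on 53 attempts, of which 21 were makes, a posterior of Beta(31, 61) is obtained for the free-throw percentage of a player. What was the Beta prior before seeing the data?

Under Beta–binomial conjugacy the posterior parameters are (α+s, β+f).
Subtract the data counts: 31−21=10, 61−32=29.

Beta(10, 29)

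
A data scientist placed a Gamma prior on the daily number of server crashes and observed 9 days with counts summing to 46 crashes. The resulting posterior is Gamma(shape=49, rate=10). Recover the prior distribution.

Gamma–Poisson conjugacy: posterior shape = α + Σxᵢ, posterior rate = β + n.
So α = 49 − 46 = 3 and β = 10 − 9 = 1.

Gamma(shape=3, rate=1)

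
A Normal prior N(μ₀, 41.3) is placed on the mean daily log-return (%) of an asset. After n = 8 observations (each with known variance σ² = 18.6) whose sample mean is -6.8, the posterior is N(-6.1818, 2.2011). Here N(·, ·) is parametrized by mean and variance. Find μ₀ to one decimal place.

μ₀ = 4.8

The posterior mean is a precision-weighted average: μ_n = (τ₀μ₀ + τ_data·x̄)/(τ₀+τ_data), with τ₀=1/σ₀² and τ_data=n/σ².
Here τ₀ = 1/41.3 = 0.024213 and τ_data = 8/18.6 = 0.430108, so τ_n = 0.454321.
Rearranging for μ₀: μ₀ = (μ_n·τ_n − τ_data·x̄)/τ₀ = (-6.1818·0.454321 − 0.430108·-6.8) / 0.024213 = 0.116213/0.024213 ≈ 4.8.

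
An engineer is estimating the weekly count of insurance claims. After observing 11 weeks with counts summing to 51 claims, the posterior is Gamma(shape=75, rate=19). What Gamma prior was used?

Gamma–Poisson conjugacy: posterior shape = α + Σxᵢ, posterior rate = β + n.
So α = 75 − 51 = 24 and β = 19 − 11 = 8.

Gamma(shape=24, rate=8)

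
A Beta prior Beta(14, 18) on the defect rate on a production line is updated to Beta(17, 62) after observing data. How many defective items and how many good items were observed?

A Beta(a, b) prior with s successes and f failures in binomial data gives a Beta(a+s, b+f) posterior.
Match parameters: s=17−14=3, f=62−18=44.

3 defective items and 44 good items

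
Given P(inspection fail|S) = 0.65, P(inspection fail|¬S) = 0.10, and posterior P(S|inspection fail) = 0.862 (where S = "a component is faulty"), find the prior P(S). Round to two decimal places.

P(S) = 0.49

Bayes' rule in odds form gives O(S|E) = O(S)·[P(E|S)/P(E|¬S)], hence O(S) = O(S|E)/LR.
Posterior odds = 0.862/(1−0.862) = 6.2464. LR = 0.65/0.10 = 6.5000.
Prior odds = 6.2464/6.5000 = 0.9610, so P(S) = 0.9610/(1+0.9610) ≈ 0.49.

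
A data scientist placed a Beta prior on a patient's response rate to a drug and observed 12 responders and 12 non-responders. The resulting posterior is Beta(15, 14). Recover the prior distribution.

Beta is conjugate to the binomial likelihood: posterior = Beta(a+s, b+f).
So a = 15 − 12 = 3 and b = 14 − 12 = 2.

Beta(3, 2)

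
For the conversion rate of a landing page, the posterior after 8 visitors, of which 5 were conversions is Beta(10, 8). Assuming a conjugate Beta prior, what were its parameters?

A Beta(a, b) prior with s successes and f failures in binomial data gives a Beta(a+s, b+f) posterior.
So a = 10 − 5 = 5 and b = 8 − 3 = 5.

Beta(5, 5)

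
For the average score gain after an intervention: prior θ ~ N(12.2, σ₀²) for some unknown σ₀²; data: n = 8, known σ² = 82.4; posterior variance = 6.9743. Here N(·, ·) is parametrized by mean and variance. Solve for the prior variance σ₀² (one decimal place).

Posterior precision equals prior precision plus data precision: 1/σ_n² = 1/σ₀² + n/σ².
So 1/σ₀² = 1/6.9743 − 8/82.4 = 0.143384 − 0.097087 = 0.046297.
Hence σ₀² = 1/0.046297 ≈ 21.6.

σ₀² = 21.6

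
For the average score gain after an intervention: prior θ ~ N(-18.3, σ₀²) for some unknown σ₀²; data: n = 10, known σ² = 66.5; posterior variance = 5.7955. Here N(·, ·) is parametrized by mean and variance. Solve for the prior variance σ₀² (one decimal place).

σ₀² = 45.1

For the Normal–Normal model with known σ², precisions add: τ_n = τ₀ + n/σ².
So 1/σ₀² = 1/5.7955 − 10/66.5 = 0.172548 − 0.150376 = 0.022172.
Hence σ₀² = 1/0.022172 ≈ 45.1.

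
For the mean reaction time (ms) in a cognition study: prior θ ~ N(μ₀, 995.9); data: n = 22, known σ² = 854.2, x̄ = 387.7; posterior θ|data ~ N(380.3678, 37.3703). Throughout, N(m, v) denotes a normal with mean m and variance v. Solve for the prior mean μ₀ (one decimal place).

With known observation variance, the Normal–Normal posterior has precision τ_n = τ₀ + n/σ² and mean μ_n = (τ₀μ₀ + (n/σ²)x̄)/τ_n.
Here τ₀ = 1/995.9 = 0.001004 and τ_data = 22/854.2 = 0.025755, so τ_n = 0.026759.
Rearranging for μ₀: μ₀ = (μ_n·τ_n − τ_data·x̄)/τ₀ = (380.3678·0.026759 − 0.025755·387.7) / 0.001004 = 0.193048/0.001004 ≈ 192.3.

μ₀ = 192.3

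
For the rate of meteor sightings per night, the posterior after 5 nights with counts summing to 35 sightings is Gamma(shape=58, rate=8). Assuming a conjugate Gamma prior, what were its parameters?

Gamma(shape=23, rate=3)

Gamma–Poisson conjugacy: posterior shape = α + Σxᵢ, posterior rate = β + n.
So α = 58 − 35 = 23 and β = 8 − 5 = 3.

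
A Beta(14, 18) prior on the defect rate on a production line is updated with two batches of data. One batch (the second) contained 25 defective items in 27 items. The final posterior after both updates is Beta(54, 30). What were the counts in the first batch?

Sequential conjugate updates are equivalent to a single update on the pooled data, so total successes = posterior α − prior α and total failures = posterior β − prior β.
Total across both batches: 54−14=40 defective items, 30−18=12 good items.
Subtract the second batch: 40−25=15 defective items and 12−2=10 good items.

15 defective items and 10 good items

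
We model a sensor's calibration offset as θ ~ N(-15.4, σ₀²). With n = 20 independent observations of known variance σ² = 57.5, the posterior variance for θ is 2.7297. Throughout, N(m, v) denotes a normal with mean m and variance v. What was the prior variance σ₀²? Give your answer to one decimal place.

Posterior precision equals prior precision plus data precision: 1/σ_n² = 1/σ₀² + n/σ².
So 1/σ₀² = 1/2.7297 − 20/57.5 = 0.366341 − 0.347826 = 0.018515.
Hence σ₀² = 1/0.018515 ≈ 54.0.

σ₀² = 54.0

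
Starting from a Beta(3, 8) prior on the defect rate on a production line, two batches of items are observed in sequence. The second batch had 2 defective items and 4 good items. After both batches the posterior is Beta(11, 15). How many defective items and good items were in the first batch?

6 defective items and 3 good items

Because Beta–binomial updating is additive in the counts, the combined data contributed (α_post−α_prior, β_post−β_prior) successes and failures.
Total across both batches: 11−3=8 defective items, 15−8=7 good items.
Subtract the second batch: 8−2=6 defective items and 7−4=3 good items.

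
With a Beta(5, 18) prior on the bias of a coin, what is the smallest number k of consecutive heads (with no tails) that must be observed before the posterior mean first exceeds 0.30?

After k heads and 0 tails the posterior is Beta(5+k, 18), with mean (5+k)/(5+18+k).
Set (5+k)/(23+k) > 0.30 and solve: k > (0.30·23 − 5)/(1 − 0.30) = 2.714.
The smallest integer exceeding 2.714 is 3, and checking k=3: (8)/(26) = 0.3077 > 0.30.

k = 3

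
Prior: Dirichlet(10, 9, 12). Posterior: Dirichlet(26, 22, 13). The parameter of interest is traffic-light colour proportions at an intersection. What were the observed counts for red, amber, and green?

counts (16, 13, 1)

For a Dirichlet(α) prior with multinomial counts c, the posterior is Dirichlet(α + c) componentwise.
Counts are posterior − prior componentwise: 26−10=16, 22−9=13, 13−12=1.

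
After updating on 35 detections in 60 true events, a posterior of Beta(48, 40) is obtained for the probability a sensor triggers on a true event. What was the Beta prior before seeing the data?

A Beta(α, β) prior with s successes and f failures in binomial data gives a Beta(α+s, β+f) posterior.
Subtract the data counts: 48−35=13, 40−25=15.

Beta(13, 15)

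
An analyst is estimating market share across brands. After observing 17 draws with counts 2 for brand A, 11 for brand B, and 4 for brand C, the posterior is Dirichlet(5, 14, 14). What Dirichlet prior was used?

Dirichlet(3, 3, 10)

For a Dirichlet(α) prior with multinomial counts c, the posterior is Dirichlet(α + c) componentwise.
Subtract each count from the matching posterior parameter: 5−2=3, 14−11=3, 14−4=10.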